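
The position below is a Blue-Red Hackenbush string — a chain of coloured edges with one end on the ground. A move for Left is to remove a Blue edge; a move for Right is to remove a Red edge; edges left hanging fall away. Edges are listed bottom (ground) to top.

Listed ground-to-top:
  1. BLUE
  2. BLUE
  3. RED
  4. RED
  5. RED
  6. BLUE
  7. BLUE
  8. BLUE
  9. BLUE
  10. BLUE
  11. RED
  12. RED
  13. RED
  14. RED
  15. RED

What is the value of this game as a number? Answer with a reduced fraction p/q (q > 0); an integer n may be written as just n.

10177/8192

Prefix values for BLUE BLUE RED RED RED BLUE BLUE BLUE BLUE BLUE RED RED RED RED RED via {L|R} + simplicity:
edge 1 of 15 (BLUE): { 0 | · } so 1
edge 2 of 15 (BLUE): { 0,1 | · } so 2
edge 3 of 15 (RED): { 0,1 | 2 } so 3/2
edge 4 of 15 (RED): { 0,1 | 3/2,2 } so 5/4
edge 5 of 15 (RED): { 0,1 | 5/4,3/2,2 } so 9/8
edge 6 of 15 (BLUE): { 0,1,9/8 | 5/4,3/2,2 } so 19/16
edge 7 of 15 (BLUE): { 0,1,9/8,19/16 | 5/4,3/2,2 } so 39/32
edge 8 of 15 (BLUE): { 0,1,9/8,19/16,39/32 | 5/4,3/2,2 } so 79/64
edge 9 of 15 (BLUE): { 0,1,9/8,19/16,39/32,79/64 | 5/4,3/2,2 } so 159/128
edge 10 of 15 (BLUE): { 0,1,9/8,19/16,39/32,79/64,159/128 | 5/4,3/2,2 } so 319/256
edge 11 of 15 (RED): { 0,1,9/8,19/16,39/32,79/64,159/128 | 319/256,5/4,3/2,2 } so 637/512
edge 12 of 15 (RED): { 0,1,9/8,19/16,39/32,79/64,159/128 | 637/512,319/256,5/4,3/2,2 } so 1273/1024
edge 13 of 15 (RED): { 0,1,9/8,19/16,39/32,79/64,159/128 | 1273/1024,637/512,319/256,5/4,3/2,2 } so 2545/2048
edge 14 of 15 (RED): { 0,1,9/8,19/16,39/32,79/64,159/128 | 2545/2048,1273/1024,637/512,319/256,5/4,3/2,2 } so 5089/4096
edge 15 of 15 (RED): { 0,1,9/8,19/16,39/32,79/64,159/128 | 5089/4096,2545/2048,1273/1024,637/512,319/256,5/4,3/2,2 } so 10177/8192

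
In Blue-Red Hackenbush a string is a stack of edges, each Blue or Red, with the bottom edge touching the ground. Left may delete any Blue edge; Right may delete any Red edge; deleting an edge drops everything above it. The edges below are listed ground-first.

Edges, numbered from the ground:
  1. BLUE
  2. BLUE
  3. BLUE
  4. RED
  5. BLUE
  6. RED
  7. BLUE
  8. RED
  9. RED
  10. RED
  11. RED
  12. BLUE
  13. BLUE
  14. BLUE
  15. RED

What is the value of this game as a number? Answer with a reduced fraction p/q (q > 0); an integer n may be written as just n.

10781/4096

v(B) = { 0 | none } — 1
v(BB) = { 0, 1 | none } — 2
v(BBB) = { 0, 1, 2 | none } — 3
v(BBBR) = { 0, 1, 2 | 3 } — 5/2
v(BBBRB) = { 0, 1, 2, 5/2 | 3 } — 11/4
v(BBBRBR) = { 0, 1, 2, 5/2 | 11/4, 3 } — 21/8
v(BBBRBRB) = { 0, 1, 2, 5/2, 21/8 | 11/4, 3 } — 43/16
v(BBBRBRBR) = { 0, 1, 2, 5/2, 21/8 | 43/16, 11/4, 3 } — 85/32
v(BBBRBRBRR) = { 0, 1, 2, 5/2, 21/8 | 85/32, 43/16, 11/4, 3 } — 169/64
v(BBBRBRBRRR) = { 0, 1, 2, 5/2, 21/8 | 169/64, 85/32, 43/16, 11/4, 3 } — 337/128
v(BBBRBRBRRRR) = { 0, 1, 2, 5/2, 21/8 | 337/128, 169/64, 85/32, 43/16, 11/4, 3 } — 673/256
v(BBBRBRBRRRRB) = { 0, 1, 2, 5/2, 21/8, 673/256 | 337/128, 169/64, 85/32, 43/16, 11/4, 3 } — 1347/512
v(BBBRBRBRRRRBB) = { 0, 1, 2, 5/2, 21/8, 673/256, 1347/512 | 337/128, 169/64, 85/32, 43/16, 11/4, 3 } — 2695/1024
v(BBBRBRBRRRRBBB) = { 0, 1, 2, 5/2, 21/8, 673/256, 1347/512, 2695/1024 | 337/128, 169/64, 85/32, 43/16, 11/4, 3 } — 5391/2048
v(BBBRBRBRRRRBBBR) = { 0, 1, 2, 5/2, 21/8, 673/256, 1347/512, 2695/1024 | 5391/2048, 337/128, 169/64, 85/32, 43/16, 11/4, 3 } — 10781/4096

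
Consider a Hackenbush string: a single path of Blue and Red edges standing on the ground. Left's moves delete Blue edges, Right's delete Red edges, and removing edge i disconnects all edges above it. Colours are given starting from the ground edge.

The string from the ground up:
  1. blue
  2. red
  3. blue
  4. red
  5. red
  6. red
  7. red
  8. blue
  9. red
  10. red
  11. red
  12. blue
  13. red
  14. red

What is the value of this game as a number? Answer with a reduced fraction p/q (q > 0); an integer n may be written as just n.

4233/8192

Build g(s[:k]) for k = 1..14, string s = blue red blue red red red red blue red red red blue red red.
1 of 14 · b · max L 0 · min R +∞ → 1
2 of 14 · br · max L 0 · min R 1 → 1/2
3 of 14 · brb · max L 1/2 · min R 1 → 3/4
4 of 14 · brbr · max L 1/2 · min R 3/4 → 5/8
5 of 14 · brbrr · max L 1/2 · min R 5/8 → 9/16
6 of 14 · brbrrr · max L 1/2 · min R 9/16 → 17/32
7 of 14 · brbrrrr · max L 1/2 · min R 17/32 → 33/64
8 of 14 · brbrrrrb · max L 33/64 · min R 17/32 → 67/128
9 of 14 · brbrrrrbr · max L 33/64 · min R 67/128 → 133/256
10 of 14 · brbrrrrbrr · max L 33/64 · min R 133/256 → 265/512
11 of 14 · brbrrrrbrrr · max L 33/64 · min R 265/512 → 529/1024
12 of 14 · brbrrrrbrrrb · max L 529/1024 · min R 265/512 → 1059/2048
13 of 14 · brbrrrrbrrrbr · max L 529/1024 · min R 1059/2048 → 2117/4096
14 of 14 · brbrrrrbrrrbrr · max L 529/1024 · min R 2117/4096 → 4233/8192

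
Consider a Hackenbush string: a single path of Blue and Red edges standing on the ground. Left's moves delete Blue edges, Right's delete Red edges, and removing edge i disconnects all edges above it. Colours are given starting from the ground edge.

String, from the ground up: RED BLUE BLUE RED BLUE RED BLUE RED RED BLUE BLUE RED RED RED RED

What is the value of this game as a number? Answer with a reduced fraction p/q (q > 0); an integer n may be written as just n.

-5535/16384

Prefix values for RED BLUE BLUE RED BLUE RED BLUE RED RED BLUE BLUE RED RED RED RED via {L|R} + simplicity:
1 of 15 · R · max L −∞ · min R 0 → -1
2 of 15 · RB · max L -1 · min R 0 → -1/2
3 of 15 · RBB · max L -1/2 · min R 0 → -1/4
4 of 15 · RBBR · max L -1/2 · min R -1/4 → -3/8
5 of 15 · RBBRB · max L -3/8 · min R -1/4 → -5/16
6 of 15 · RBBRBR · max L -3/8 · min R -5/16 → -11/32
7 of 15 · RBBRBRB · max L -11/32 · min R -5/16 → -21/64
8 of 15 · RBBRBRBR · max L -11/32 · min R -21/64 → -43/128
9 of 15 · RBBRBRBRR · max L -11/32 · min R -43/128 → -87/256
10 of 15 · RBBRBRBRRB · max L -87/256 · min R -43/128 → -173/512
11 of 15 · RBBRBRBRRBB · max L -173/512 · min R -43/128 → -345/1024
12 of 15 · RBBRBRBRRBBR · max L -173/512 · min R -345/1024 → -691/2048
13 of 15 · RBBRBRBRRBBRR · max L -173/512 · min R -691/2048 → -1383/4096
14 of 15 · RBBRBRBRRBBRRR · max L -173/512 · min R -1383/4096 → -2767/8192
15 of 15 · RBBRBRBRRBBRRRR · max L -173/512 · min R -2767/8192 → -5535/16384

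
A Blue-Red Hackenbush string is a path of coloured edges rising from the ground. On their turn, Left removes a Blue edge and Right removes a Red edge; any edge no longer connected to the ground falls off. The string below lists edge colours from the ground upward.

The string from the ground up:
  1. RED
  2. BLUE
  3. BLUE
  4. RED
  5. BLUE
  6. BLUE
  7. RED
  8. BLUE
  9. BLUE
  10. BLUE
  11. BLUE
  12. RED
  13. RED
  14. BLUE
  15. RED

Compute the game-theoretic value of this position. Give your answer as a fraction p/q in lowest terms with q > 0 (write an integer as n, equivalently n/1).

edge 1 of 15 (RED): { — | 0 } → -1
edge 2 of 15 (BLUE): { -1 | 0 } → -1/2
edge 3 of 15 (BLUE): { -1; -1/2 | 0 } → -1/4
edge 4 of 15 (RED): { -1; -1/2 | -1/4; 0 } → -3/8
edge 5 of 15 (BLUE): { -1; -1/2; -3/8 | -1/4; 0 } → -5/16
edge 6 of 15 (BLUE): { -1; -1/2; -3/8; -5/16 | -1/4; 0 } → -9/32
edge 7 of 15 (RED): { -1; -1/2; -3/8; -5/16 | -9/32; -1/4; 0 } → -19/64
edge 8 of 15 (BLUE): { -1; -1/2; -3/8; -5/16; -19/64 | -9/32; -1/4; 0 } → -37/128
edge 9 of 15 (BLUE): { -1; -1/2; -3/8; -5/16; -19/64; -37/128 | -9/32; -1/4; 0 } → -73/256
edge 10 of 15 (BLUE): { -1; -1/2; -3/8; -5/16; -19/64; -37/128; -73/256 | -9/32; -1/4; 0 } → -145/512
edge 11 of 15 (BLUE): { -1; -1/2; -3/8; -5/16; -19/64; -37/128; -73/256; -145/512 | -9/32; -1/4; 0 } → -289/1024
edge 12 of 15 (RED): { -1; -1/2; -3/8; -5/16; -19/64; -37/128; -73/256; -145/512 | -289/1024; -9/32; -1/4; 0 } → -579/2048
edge 13 of 15 (RED): { -1; -1/2; -3/8; -5/16; -19/64; -37/128; -73/256; -145/512 | -579/2048; -289/1024; -9/32; -1/4; 0 } → -1159/4096
edge 14 of 15 (BLUE): { -1; -1/2; -3/8; -5/16; -19/64; -37/128; -73/256; -145/512; -1159/4096 | -579/2048; -289/1024; -9/32; -1/4; 0 } → -2317/8192
edge 15 of 15 (RED): { -1; -1/2; -3/8; -5/16; -19/64; -37/128; -73/256; -145/512; -1159/4096 | -2317/8192; -579/2048; -289/1024; -9/32; -1/4; 0 } → -4635/16384

-4635/16384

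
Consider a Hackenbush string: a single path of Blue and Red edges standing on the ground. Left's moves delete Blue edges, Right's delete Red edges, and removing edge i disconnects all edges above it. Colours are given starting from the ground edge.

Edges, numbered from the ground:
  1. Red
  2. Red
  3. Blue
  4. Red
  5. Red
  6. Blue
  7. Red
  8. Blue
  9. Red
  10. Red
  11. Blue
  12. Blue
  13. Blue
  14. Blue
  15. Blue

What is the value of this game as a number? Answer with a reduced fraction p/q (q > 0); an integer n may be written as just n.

1 of 15 · R · max L −∞ · min R 0 = -1
2 of 15 · RR · max L −∞ · min R -1 = -2
3 of 15 · RRB · max L -2 · min R -1 = -3/2
4 of 15 · RRBR · max L -2 · min R -3/2 = -7/4
5 of 15 · RRBRR · max L -2 · min R -7/4 = -15/8
6 of 15 · RRBRRB · max L -15/8 · min R -7/4 = -29/16
7 of 15 · RRBRRBR · max L -15/8 · min R -29/16 = -59/32
8 of 15 · RRBRRBRB · max L -59/32 · min R -29/16 = -117/64
9 of 15 · RRBRRBRBR · max L -59/32 · min R -117/64 = -235/128
10 of 15 · RRBRRBRBRR · max L -59/32 · min R -235/128 = -471/256
11 of 15 · RRBRRBRBRRB · max L -471/256 · min R -235/128 = -941/512
12 of 15 · RRBRRBRBRRBB · max L -941/512 · min R -235/128 = -1881/1024
13 of 15 · RRBRRBRBRRBBB · max L -1881/1024 · min R -235/128 = -3761/2048
14 of 15 · RRBRRBRBRRBBBB · max L -3761/2048 · min R -235/128 = -7521/4096
15 of 15 · RRBRRBRBRRBBBBB · max L -7521/4096 · min R -235/128 = -15041/8192

-15041/8192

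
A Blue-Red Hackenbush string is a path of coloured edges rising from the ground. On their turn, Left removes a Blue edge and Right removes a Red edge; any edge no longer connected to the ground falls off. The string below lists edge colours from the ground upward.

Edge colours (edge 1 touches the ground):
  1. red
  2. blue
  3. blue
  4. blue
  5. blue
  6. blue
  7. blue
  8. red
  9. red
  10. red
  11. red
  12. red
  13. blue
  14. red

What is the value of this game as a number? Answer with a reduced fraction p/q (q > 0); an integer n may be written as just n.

Build val(s[:k]) for k = 1..14, string s = red blue blue blue blue blue blue red red red red red blue red.
val(r) = { (no moves) | 0 } so -1
val(rb) = { -1 | 0 } so -1/2
val(rbb) = { -1 -1/2 | 0 } so -1/4
val(rbbb) = { -1 -1/2 -1/4 | 0 } so -1/8
val(rbbbb) = { -1 -1/2 -1/4 -1/8 | 0 } so -1/16
val(rbbbbb) = { -1 -1/2 -1/4 -1/8 -1/16 | 0 } so -1/32
val(rbbbbbb) = { -1 -1/2 -1/4 -1/8 -1/16 -1/32 | 0 } so -1/64
val(rbbbbbbr) = { -1 -1/2 -1/4 -1/8 -1/16 -1/32 | -1/64 0 } so -3/128
val(rbbbbbbrr) = { -1 -1/2 -1/4 -1/8 -1/16 -1/32 | -3/128 -1/64 0 } so -7/256
val(rbbbbbbrrr) = { -1 -1/2 -1/4 -1/8 -1/16 -1/32 | -7/256 -3/128 -1/64 0 } so -15/512
val(rbbbbbbrrrr) = { -1 -1/2 -1/4 -1/8 -1/16 -1/32 | -15/512 -7/256 -3/128 -1/64 0 } so -31/1024
val(rbbbbbbrrrrr) = { -1 -1/2 -1/4 -1/8 -1/16 -1/32 | -31/1024 -15/512 -7/256 -3/128 -1/64 0 } so -63/2048
val(rbbbbbbrrrrrb) = { -1 -1/2 -1/4 -1/8 -1/16 -1/32 -63/2048 | -31/1024 -15/512 -7/256 -3/128 -1/64 0 } so -125/4096
val(rbbbbbbrrrrrbr) = { -1 -1/2 -1/4 -1/8 -1/16 -1/32 -63/2048 | -125/4096 -31/1024 -15/512 -7/256 -3/128 -1/64 0 } so -251/8192

-251/8192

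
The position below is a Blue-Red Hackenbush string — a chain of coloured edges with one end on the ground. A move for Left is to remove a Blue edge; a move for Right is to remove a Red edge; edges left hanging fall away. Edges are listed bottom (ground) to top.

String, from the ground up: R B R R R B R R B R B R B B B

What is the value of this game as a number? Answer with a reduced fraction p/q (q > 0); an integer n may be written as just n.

-15185/16384

Prefix values for R B R R R B R R B R B R B B B via {L|R} + simplicity:
1 of 15 · R · max L −∞ · min R 0 ⇒ -1
2 of 15 · RB · max L -1 · min R 0 ⇒ -1/2
3 of 15 · RBR · max L -1 · min R -1/2 ⇒ -3/4
4 of 15 · RBRR · max L -1 · min R -3/4 ⇒ -7/8
5 of 15 · RBRRR · max L -1 · min R -7/8 ⇒ -15/16
6 of 15 · RBRRRB · max L -15/16 · min R -7/8 ⇒ -29/32
7 of 15 · RBRRRBR · max L -15/16 · min R -29/32 ⇒ -59/64
8 of 15 · RBRRRBRR · max L -15/16 · min R -59/64 ⇒ -119/128
9 of 15 · RBRRRBRRB · max L -119/128 · min R -59/64 ⇒ -237/256
10 of 15 · RBRRRBRRBR · max L -119/128 · min R -237/256 ⇒ -475/512
11 of 15 · RBRRRBRRBRB · max L -475/512 · min R -237/256 ⇒ -949/1024
12 of 15 · RBRRRBRRBRBR · max L -475/512 · min R -949/1024 ⇒ -1899/2048
13 of 15 · RBRRRBRRBRBRB · max L -1899/2048 · min R -949/1024 ⇒ -3797/4096
14 of 15 · RBRRRBRRBRBRBB · max L -3797/4096 · min R -949/1024 ⇒ -7593/8192
15 of 15 · RBRRRBRRBRBRBBB · max L -7593/8192 · min R -949/1024 ⇒ -15185/16384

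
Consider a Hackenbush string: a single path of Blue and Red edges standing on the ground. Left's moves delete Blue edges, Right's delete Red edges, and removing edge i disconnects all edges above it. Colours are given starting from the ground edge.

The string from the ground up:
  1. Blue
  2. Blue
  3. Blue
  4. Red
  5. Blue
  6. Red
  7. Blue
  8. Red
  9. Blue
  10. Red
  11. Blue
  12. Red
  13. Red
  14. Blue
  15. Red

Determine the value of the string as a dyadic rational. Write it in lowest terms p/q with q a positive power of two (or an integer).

Build g(s[:k]) for k = 1..15, string s = Blue Blue Blue Red Blue Red Blue Red Blue Red Blue Red Red Blue Red.
g(B) = { 0 |  } so 1
g(BB) = { 0 1 |  } so 2
g(BBB) = { 0 1 2 |  } so 3
g(BBBR) = { 0 1 2 | 3 } so 5/2
g(BBBRB) = { 0 1 2 5/2 | 3 } so 11/4
g(BBBRBR) = { 0 1 2 5/2 | 11/4 3 } so 21/8
g(BBBRBRB) = { 0 1 2 5/2 21/8 | 11/4 3 } so 43/16
g(BBBRBRBR) = { 0 1 2 5/2 21/8 | 43/16 11/4 3 } so 85/32
g(BBBRBRBRB) = { 0 1 2 5/2 21/8 85/32 | 43/16 11/4 3 } so 171/64
g(BBBRBRBRBR) = { 0 1 2 5/2 21/8 85/32 | 171/64 43/16 11/4 3 } so 341/128
g(BBBRBRBRBRB) = { 0 1 2 5/2 21/8 85/32 341/128 | 171/64 43/16 11/4 3 } so 683/256
g(BBBRBRBRBRBR) = { 0 1 2 5/2 21/8 85/32 341/128 | 683/256 171/64 43/16 11/4 3 } so 1365/512
g(BBBRBRBRBRBRR) = { 0 1 2 5/2 21/8 85/32 341/128 | 1365/512 683/256 171/64 43/16 11/4 3 } so 2729/1024
g(BBBRBRBRBRBRRB) = { 0 1 2 5/2 21/8 85/32 341/128 2729/1024 | 1365/512 683/256 171/64 43/16 11/4 3 } so 5459/2048
g(BBBRBRBRBRBRRBR) = { 0 1 2 5/2 21/8 85/32 341/128 2729/1024 | 5459/2048 1365/512 683/256 171/64 43/16 11/4 3 } so 10917/4096

10917/4096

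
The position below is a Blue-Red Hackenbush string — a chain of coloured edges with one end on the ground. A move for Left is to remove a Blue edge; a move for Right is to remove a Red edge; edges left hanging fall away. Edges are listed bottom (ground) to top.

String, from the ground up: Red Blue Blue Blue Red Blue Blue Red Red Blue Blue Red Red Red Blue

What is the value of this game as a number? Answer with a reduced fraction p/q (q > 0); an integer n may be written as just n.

1 of 15 · R · max L −∞ · min R 0 → -1
2 of 15 · RB · max L -1 · min R 0 → -1/2
3 of 15 · RBB · max L -1/2 · min R 0 → -1/4
4 of 15 · RBBB · max L -1/4 · min R 0 → -1/8
5 of 15 · RBBBR · max L -1/4 · min R -1/8 → -3/16
6 of 15 · RBBBRB · max L -3/16 · min R -1/8 → -5/32
7 of 15 · RBBBRBB · max L -5/32 · min R -1/8 → -9/64
8 of 15 · RBBBRBBR · max L -5/32 · min R -9/64 → -19/128
9 of 15 · RBBBRBBRR · max L -5/32 · min R -19/128 → -39/256
10 of 15 · RBBBRBBRRB · max L -39/256 · min R -19/128 → -77/512
11 of 15 · RBBBRBBRRBB · max L -77/512 · min R -19/128 → -153/1024
12 of 15 · RBBBRBBRRBBR · max L -77/512 · min R -153/1024 → -307/2048
13 of 15 · RBBBRBBRRBBRR · max L -77/512 · min R -307/2048 → -615/4096
14 of 15 · RBBBRBBRRBBRRR · max L -77/512 · min R -615/4096 → -1231/8192
15 of 15 · RBBBRBBRRBBRRRB · max L -1231/8192 · min R -615/4096 → -2461/16384

-2461/16384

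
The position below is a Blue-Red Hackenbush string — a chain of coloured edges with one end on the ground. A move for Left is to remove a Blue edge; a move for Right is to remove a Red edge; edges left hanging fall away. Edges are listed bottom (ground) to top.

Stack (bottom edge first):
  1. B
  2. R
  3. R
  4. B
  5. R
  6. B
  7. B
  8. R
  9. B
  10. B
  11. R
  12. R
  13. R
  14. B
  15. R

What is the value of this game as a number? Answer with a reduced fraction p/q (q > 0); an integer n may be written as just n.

Prefix values for B R R B R B B R B B R R R B R via {L|R} + simplicity:
B: Left { 0 }, Right { · } — simplest 1
BR: Left { 0 }, Right { 1 } — simplest 1/2
BRR: Left { 0 }, Right { 1/2; 1 } — simplest 1/4
BRRB: Left { 0; 1/4 }, Right { 1/2; 1 } — simplest 3/8
BRRBR: Left { 0; 1/4 }, Right { 3/8; 1/2; 1 } — simplest 5/16
BRRBRB: Left { 0; 1/4; 5/16 }, Right { 3/8; 1/2; 1 } — simplest 11/32
BRRBRBB: Left { 0; 1/4; 5/16; 11/32 }, Right { 3/8; 1/2; 1 } — simplest 23/64
BRRBRBBR: Left { 0; 1/4; 5/16; 11/32 }, Right { 23/64; 3/8; 1/2; 1 } — simplest 45/128
BRRBRBBRB: Left { 0; 1/4; 5/16; 11/32; 45/128 }, Right { 23/64; 3/8; 1/2; 1 } — simplest 91/256
BRRBRBBRBB: Left { 0; 1/4; 5/16; 11/32; 45/128; 91/256 }, Right { 23/64; 3/8; 1/2; 1 } — simplest 183/512
BRRBRBBRBBR: Left { 0; 1/4; 5/16; 11/32; 45/128; 91/256 }, Right { 183/512; 23/64; 3/8; 1/2; 1 } — simplest 365/1024
BRRBRBBRBBRR: Left { 0; 1/4; 5/16; 11/32; 45/128; 91/256 }, Right { 365/1024; 183/512; 23/64; 3/8; 1/2; 1 } — simplest 729/2048
BRRBRBBRBBRRR: Left { 0; 1/4; 5/16; 11/32; 45/128; 91/256 }, Right { 729/2048; 365/1024; 183/512; 23/64; 3/8; 1/2; 1 } — simplest 1457/4096
BRRBRBBRBBRRRB: Left { 0; 1/4; 5/16; 11/32; 45/128; 91/256; 1457/4096 }, Right { 729/2048; 365/1024; 183/512; 23/64; 3/8; 1/2; 1 } — simplest 2915/8192
BRRBRBBRBBRRRBR: Left { 0; 1/4; 5/16; 11/32; 45/128; 91/256; 1457/4096 }, Right { 2915/8192; 729/2048; 365/1024; 183/512; 23/64; 3/8; 1/2; 1 } — simplest 5829/16384

5829/16384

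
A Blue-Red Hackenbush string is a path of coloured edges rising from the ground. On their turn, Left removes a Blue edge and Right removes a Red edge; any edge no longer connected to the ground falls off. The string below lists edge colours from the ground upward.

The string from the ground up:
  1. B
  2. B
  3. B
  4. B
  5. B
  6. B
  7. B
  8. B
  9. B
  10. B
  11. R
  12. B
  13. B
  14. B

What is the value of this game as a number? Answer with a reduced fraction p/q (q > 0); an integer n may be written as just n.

159/16

Recurse on prefixes of the 14-edge string B B B B B B B B B B R B B B:
G(B) = { 0 | — } → 1
G(BB) = { 0 1 | — } → 2
G(BBB) = { 0 1 2 | — } → 3
G(BBBB) = { 0 1 2 3 | — } → 4
G(BBBBB) = { 0 1 2 3 4 | — } → 5
G(BBBBBB) = { 0 1 2 3 4 5 | — } → 6
G(BBBBBBB) = { 0 1 2 3 4 5 6 | — } → 7
G(BBBBBBBB) = { 0 1 2 3 4 5 6 7 | — } → 8
G(BBBBBBBBB) = { 0 1 2 3 4 5 6 7 8 | — } → 9
G(BBBBBBBBBB) = { 0 1 2 3 4 5 6 7 8 9 | — } → 10
G(BBBBBBBBBBR) = { 0 1 2 3 4 5 6 7 8 9 | 10 } → 19/2
G(BBBBBBBBBBRB) = { 0 1 2 3 4 5 6 7 8 9 19/2 | 10 } → 39/4
G(BBBBBBBBBBRBB) = { 0 1 2 3 4 5 6 7 8 9 19/2 39/4 | 10 } → 79/8
G(BBBBBBBBBBRBBB) = { 0 1 2 3 4 5 6 7 8 9 19/2 39/4 79/8 | 10 } → 159/16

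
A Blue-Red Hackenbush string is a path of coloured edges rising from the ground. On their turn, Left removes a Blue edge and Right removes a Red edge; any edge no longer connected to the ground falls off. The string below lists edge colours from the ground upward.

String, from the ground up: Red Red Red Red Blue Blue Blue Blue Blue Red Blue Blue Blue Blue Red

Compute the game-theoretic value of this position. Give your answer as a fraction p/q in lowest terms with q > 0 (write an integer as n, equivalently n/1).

step 1: add Red to get R; options L={ none } R={ 0 } so -1
step 2: add Red to get RR; options L={ none } R={ -1; 0 } so -2
step 3: add Red to get RRR; options L={ none } R={ -2; -1; 0 } so -3
step 4: add Red to get RRRR; options L={ none } R={ -3; -2; -1; 0 } so -4
step 5: add Blue to get RRRRB; options L={ -4 } R={ -3; -2; -1; 0 } so -7/2
step 6: add Blue to get RRRRBB; options L={ -4; -7/2 } R={ -3; -2; -1; 0 } so -13/4
step 7: add Blue to get RRRRBBB; options L={ -4; -7/2; -13/4 } R={ -3; -2; -1; 0 } so -25/8
step 8: add Blue to get RRRRBBBB; options L={ -4; -7/2; -13/4; -25/8 } R={ -3; -2; -1; 0 } so -49/16
step 9: add Blue to get RRRRBBBBB; options L={ -4; -7/2; -13/4; -25/8; -49/16 } R={ -3; -2; -1; 0 } so -97/32
step 10: add Red to get RRRRBBBBBR; options L={ -4; -7/2; -13/4; -25/8; -49/16 } R={ -97/32; -3; -2; -1; 0 } so -195/64
step 11: add Blue to get RRRRBBBBBRB; options L={ -4; -7/2; -13/4; -25/8; -49/16; -195/64 } R={ -97/32; -3; -2; -1; 0 } so -389/128
step 12: add Blue to get RRRRBBBBBRBB; options L={ -4; -7/2; -13/4; -25/8; -49/16; -195/64; -389/128 } R={ -97/32; -3; -2; -1; 0 } so -777/256
step 13: add Blue to get RRRRBBBBBRBBB; options L={ -4; -7/2; -13/4; -25/8; -49/16; -195/64; -389/128; -777/256 } R={ -97/32; -3; -2; -1; 0 } so -1553/512
step 14: add Blue to get RRRRBBBBBRBBBB; options L={ -4; -7/2; -13/4; -25/8; -49/16; -195/64; -389/128; -777/256; -1553/512 } R={ -97/32; -3; -2; -1; 0 } so -3105/1024
step 15: add Red to get RRRRBBBBBRBBBBR; options L={ -4; -7/2; -13/4; -25/8; -49/16; -195/64; -389/128; -777/256; -1553/512 } R={ -3105/1024; -97/32; -3; -2; -1; 0 } so -6211/2048

-6211/2048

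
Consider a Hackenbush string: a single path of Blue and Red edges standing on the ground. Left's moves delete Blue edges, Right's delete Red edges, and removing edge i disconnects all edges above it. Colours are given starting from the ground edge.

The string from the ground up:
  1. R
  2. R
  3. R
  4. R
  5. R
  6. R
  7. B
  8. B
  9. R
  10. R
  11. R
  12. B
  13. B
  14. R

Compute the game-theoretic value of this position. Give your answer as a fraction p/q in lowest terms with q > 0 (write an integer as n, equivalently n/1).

-1395/256

Recurse on prefixes of the 14-edge string R R R R R R B B R R R B B R:
1 of 14 · R · max L −∞ · min R 0 -> -1
2 of 14 · RR · max L −∞ · min R -1 -> -2
3 of 14 · RRR · max L −∞ · min R -2 -> -3
4 of 14 · RRRR · max L −∞ · min R -3 -> -4
5 of 14 · RRRRR · max L −∞ · min R -4 -> -5
6 of 14 · RRRRRR · max L −∞ · min R -5 -> -6
7 of 14 · RRRRRRB · max L -6 · min R -5 -> -11/2
8 of 14 · RRRRRRBB · max L -11/2 · min R -5 -> -21/4
9 of 14 · RRRRRRBBR · max L -11/2 · min R -21/4 -> -43/8
10 of 14 · RRRRRRBBRR · max L -11/2 · min R -43/8 -> -87/16
11 of 14 · RRRRRRBBRRR · max L -11/2 · min R -87/16 -> -175/32
12 of 14 · RRRRRRBBRRRB · max L -175/32 · min R -87/16 -> -349/64
13 of 14 · RRRRRRBBRRRBB · max L -349/64 · min R -87/16 -> -697/128
14 of 14 · RRRRRRBBRRRBBR · max L -349/64 · min R -697/128 -> -1395/256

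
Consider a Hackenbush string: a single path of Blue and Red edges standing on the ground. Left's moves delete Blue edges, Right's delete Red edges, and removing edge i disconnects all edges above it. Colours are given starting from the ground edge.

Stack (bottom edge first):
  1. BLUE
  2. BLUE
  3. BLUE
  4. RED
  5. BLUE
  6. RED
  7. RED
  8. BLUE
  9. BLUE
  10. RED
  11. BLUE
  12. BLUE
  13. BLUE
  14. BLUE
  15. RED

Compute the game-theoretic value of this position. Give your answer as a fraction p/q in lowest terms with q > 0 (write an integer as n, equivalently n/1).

10685/4096

step 1: add BLUE to get B; options L={ 0 } R={  } → 1
step 2: add BLUE to get BB; options L={ 0; 1 } R={  } → 2
step 3: add BLUE to get BBB; options L={ 0; 1; 2 } R={  } → 3
step 4: add RED to get BBBR; options L={ 0; 1; 2 } R={ 3 } → 5/2
step 5: add BLUE to get BBBRB; options L={ 0; 1; 2; 5/2 } R={ 3 } → 11/4
step 6: add RED to get BBBRBR; options L={ 0; 1; 2; 5/2 } R={ 11/4; 3 } → 21/8
step 7: add RED to get BBBRBRR; options L={ 0; 1; 2; 5/2 } R={ 21/8; 11/4; 3 } → 41/16
step 8: add BLUE to get BBBRBRRB; options L={ 0; 1; 2; 5/2; 41/16 } R={ 21/8; 11/4; 3 } → 83/32
step 9: add BLUE to get BBBRBRRBB; options L={ 0; 1; 2; 5/2; 41/16; 83/32 } R={ 21/8; 11/4; 3 } → 167/64
step 10: add RED to get BBBRBRRBBR; options L={ 0; 1; 2; 5/2; 41/16; 83/32 } R={ 167/64; 21/8; 11/4; 3 } → 333/128
step 11: add BLUE to get BBBRBRRBBRB; options L={ 0; 1; 2; 5/2; 41/16; 83/32; 333/128 } R={ 167/64; 21/8; 11/4; 3 } → 667/256
step 12: add BLUE to get BBBRBRRBBRBB; options L={ 0; 1; 2; 5/2; 41/16; 83/32; 333/128; 667/256 } R={ 167/64; 21/8; 11/4; 3 } → 1335/512
step 13: add BLUE to get BBBRBRRBBRBBB; options L={ 0; 1; 2; 5/2; 41/16; 83/32; 333/128; 667/256; 1335/512 } R={ 167/64; 21/8; 11/4; 3 } → 2671/1024
step 14: add BLUE to get BBBRBRRBBRBBBB; options L={ 0; 1; 2; 5/2; 41/16; 83/32; 333/128; 667/256; 1335/512; 2671/1024 } R={ 167/64; 21/8; 11/4; 3 } → 5343/2048
step 15: add RED to get BBBRBRRBBRBBBBR; options L={ 0; 1; 2; 5/2; 41/16; 83/32; 333/128; 667/256; 1335/512; 2671/1024 } R={ 5343/2048; 167/64; 21/8; 11/4; 3 } → 10685/4096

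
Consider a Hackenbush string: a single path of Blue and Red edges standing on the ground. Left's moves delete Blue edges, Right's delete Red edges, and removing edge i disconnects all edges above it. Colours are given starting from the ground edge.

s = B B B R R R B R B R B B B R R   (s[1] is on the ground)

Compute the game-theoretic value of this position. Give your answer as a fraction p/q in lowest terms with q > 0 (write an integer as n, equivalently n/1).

8889/4096

value_1 [B]  L=[0]  R=[∅]  → 1
value_2 [BB]  L=[0,1]  R=[∅]  → 2
value_3 [BBB]  L=[0,1,2]  R=[∅]  → 3
value_4 [BBBR]  L=[0,1,2]  R=[3]  → 5/2
value_5 [BBBRR]  L=[0,1,2]  R=[5/2,3]  → 9/4
value_6 [BBBRRR]  L=[0,1,2]  R=[9/4,5/2,3]  → 17/8
value_7 [BBBRRRB]  L=[0,1,2,17/8]  R=[9/4,5/2,3]  → 35/16
value_8 [BBBRRRBR]  L=[0,1,2,17/8]  R=[35/16,9/4,5/2,3]  → 69/32
value_9 [BBBRRRBRB]  L=[0,1,2,17/8,69/32]  R=[35/16,9/4,5/2,3]  → 139/64
value_10 [BBBRRRBRBR]  L=[0,1,2,17/8,69/32]  R=[139/64,35/16,9/4,5/2,3]  → 277/128
value_11 [BBBRRRBRBRB]  L=[0,1,2,17/8,69/32,277/128]  R=[139/64,35/16,9/4,5/2,3]  → 555/256
value_12 [BBBRRRBRBRBB]  L=[0,1,2,17/8,69/32,277/128,555/256]  R=[139/64,35/16,9/4,5/2,3]  → 1111/512
value_13 [BBBRRRBRBRBBB]  L=[0,1,2,17/8,69/32,277/128,555/256,1111/512]  R=[139/64,35/16,9/4,5/2,3]  → 2223/1024
value_14 [BBBRRRBRBRBBBR]  L=[0,1,2,17/8,69/32,277/128,555/256,1111/512]  R=[2223/1024,139/64,35/16,9/4,5/2,3]  → 4445/2048
value_15 [BBBRRRBRBRBBBRR]  L=[0,1,2,17/8,69/32,277/128,555/256,1111/512]  R=[4445/2048,2223/1024,139/64,35/16,9/4,5/2,3]  → 8889/4096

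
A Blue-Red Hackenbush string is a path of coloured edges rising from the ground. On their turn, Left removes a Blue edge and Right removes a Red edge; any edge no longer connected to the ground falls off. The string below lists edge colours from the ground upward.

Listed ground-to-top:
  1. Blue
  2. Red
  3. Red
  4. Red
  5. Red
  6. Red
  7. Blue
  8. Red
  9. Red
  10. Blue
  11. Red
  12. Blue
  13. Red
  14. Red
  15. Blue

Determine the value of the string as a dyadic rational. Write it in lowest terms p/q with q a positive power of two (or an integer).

1 of 15 · B · max L 0 · min R +∞ ⇒ 1
2 of 15 · BR · max L 0 · min R 1 ⇒ 1/2
3 of 15 · BRR · max L 0 · min R 1/2 ⇒ 1/4
4 of 15 · BRRR · max L 0 · min R 1/4 ⇒ 1/8
5 of 15 · BRRRR · max L 0 · min R 1/8 ⇒ 1/16
6 of 15 · BRRRRR · max L 0 · min R 1/16 ⇒ 1/32
7 of 15 · BRRRRRB · max L 1/32 · min R 1/16 ⇒ 3/64
8 of 15 · BRRRRRBR · max L 1/32 · min R 3/64 ⇒ 5/128
9 of 15 · BRRRRRBRR · max L 1/32 · min R 5/128 ⇒ 9/256
10 of 15 · BRRRRRBRRB · max L 9/256 · min R 5/128 ⇒ 19/512
11 of 15 · BRRRRRBRRBR · max L 9/256 · min R 19/512 ⇒ 37/1024
12 of 15 · BRRRRRBRRBRB · max L 37/1024 · min R 19/512 ⇒ 75/2048
13 of 15 · BRRRRRBRRBRBR · max L 37/1024 · min R 75/2048 ⇒ 149/4096
14 of 15 · BRRRRRBRRBRBRR · max L 37/1024 · min R 149/4096 ⇒ 297/8192
15 of 15 · BRRRRRBRRBRBRRB · max L 297/8192 · min R 149/4096 ⇒ 595/16384

595/16384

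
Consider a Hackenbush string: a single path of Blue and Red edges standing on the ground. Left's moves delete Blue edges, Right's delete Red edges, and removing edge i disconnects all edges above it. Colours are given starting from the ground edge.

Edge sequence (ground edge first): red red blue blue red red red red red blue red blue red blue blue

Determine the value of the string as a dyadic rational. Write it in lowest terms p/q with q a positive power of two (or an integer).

Build g(s[:k]) for k = 1..15, string s = red red blue blue red red red red red blue red blue red blue blue.
r: Left { · }, Right { 0 } — simplest -1
rr: Left { · }, Right { -1; 0 } — simplest -2
rrb: Left { -2 }, Right { -1; 0 } — simplest -3/2
rrbb: Left { -2; -3/2 }, Right { -1; 0 } — simplest -5/4
rrbbr: Left { -2; -3/2 }, Right { -5/4; -1; 0 } — simplest -11/8
rrbbrr: Left { -2; -3/2 }, Right { -11/8; -5/4; -1; 0 } — simplest -23/16
rrbbrrr: Left { -2; -3/2 }, Right { -23/16; -11/8; -5/4; -1; 0 } — simplest -47/32
rrbbrrrr: Left { -2; -3/2 }, Right { -47/32; -23/16; -11/8; -5/4; -1; 0 } — simplest -95/64
rrbbrrrrr: Left { -2; -3/2 }, Right { -95/64; -47/32; -23/16; -11/8; -5/4; -1; 0 } — simplest -191/128
rrbbrrrrrb: Left { -2; -3/2; -191/128 }, Right { -95/64; -47/32; -23/16; -11/8; -5/4; -1; 0 } — simplest -381/256
rrbbrrrrrbr: Left { -2; -3/2; -191/128 }, Right { -381/256; -95/64; -47/32; -23/16; -11/8; -5/4; -1; 0 } — simplest -763/512
rrbbrrrrrbrb: Left { -2; -3/2; -191/128; -763/512 }, Right { -381/256; -95/64; -47/32; -23/16; -11/8; -5/4; -1; 0 } — simplest -1525/1024
rrbbrrrrrbrbr: Left { -2; -3/2; -191/128; -763/512 }, Right { -1525/1024; -381/256; -95/64; -47/32; -23/16; -11/8; -5/4; -1; 0 } — simplest -3051/2048
rrbbrrrrrbrbrb: Left { -2; -3/2; -191/128; -763/512; -3051/2048 }, Right { -1525/1024; -381/256; -95/64; -47/32; -23/16; -11/8; -5/4; -1; 0 } — simplest -6101/4096
rrbbrrrrrbrbrbb: Left { -2; -3/2; -191/128; -763/512; -3051/2048; -6101/4096 }, Right { -1525/1024; -381/256; -95/64; -47/32; -23/16; -11/8; -5/4; -1; 0 } — simplest -12201/8192

-12201/8192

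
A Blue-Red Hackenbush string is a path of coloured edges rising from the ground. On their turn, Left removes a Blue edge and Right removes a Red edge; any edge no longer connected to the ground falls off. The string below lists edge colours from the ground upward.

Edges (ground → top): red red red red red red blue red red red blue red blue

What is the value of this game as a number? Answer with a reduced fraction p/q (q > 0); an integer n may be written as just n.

-757/128

step 1: add red to get r; options L={ ∅ } R={ 0 } → -1
step 2: add red to get rr; options L={ ∅ } R={ -1 0 } → -2
step 3: add red to get rrr; options L={ ∅ } R={ -2 -1 0 } → -3
step 4: add red to get rrrr; options L={ ∅ } R={ -3 -2 -1 0 } → -4
step 5: add red to get rrrrr; options L={ ∅ } R={ -4 -3 -2 -1 0 } → -5
step 6: add red to get rrrrrr; options L={ ∅ } R={ -5 -4 -3 -2 -1 0 } → -6
step 7: add blue to get rrrrrrb; options L={ -6 } R={ -5 -4 -3 -2 -1 0 } → -11/2
step 8: add red to get rrrrrrbr; options L={ -6 } R={ -11/2 -5 -4 -3 -2 -1 0 } → -23/4
step 9: add red to get rrrrrrbrr; options L={ -6 } R={ -23/4 -11/2 -5 -4 -3 -2 -1 0 } → -47/8
step 10: add red to get rrrrrrbrrr; options L={ -6 } R={ -47/8 -23/4 -11/2 -5 -4 -3 -2 -1 0 } → -95/16
step 11: add blue to get rrrrrrbrrrb; options L={ -6 -95/16 } R={ -47/8 -23/4 -11/2 -5 -4 -3 -2 -1 0 } → -189/32
step 12: add red to get rrrrrrbrrrbr; options L={ -6 -95/16 } R={ -189/32 -47/8 -23/4 -11/2 -5 -4 -3 -2 -1 0 } → -379/64
step 13: add blue to get rrrrrrbrrrbrb; options L={ -6 -95/16 -379/64 } R={ -189/32 -47/8 -23/4 -11/2 -5 -4 -3 -2 -1 0 } → -757/128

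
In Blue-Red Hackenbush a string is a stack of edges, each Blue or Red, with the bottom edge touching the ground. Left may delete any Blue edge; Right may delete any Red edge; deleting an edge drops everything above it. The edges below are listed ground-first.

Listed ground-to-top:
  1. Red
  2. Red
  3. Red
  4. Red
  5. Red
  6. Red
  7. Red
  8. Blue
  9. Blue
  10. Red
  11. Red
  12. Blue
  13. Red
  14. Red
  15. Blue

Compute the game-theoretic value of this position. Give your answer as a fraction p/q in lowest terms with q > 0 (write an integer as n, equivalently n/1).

-1645/256

Build v(s[:k]) for k = 1..15, string s = Red Red Red Red Red Red Red Blue Blue Red Red Blue Red Red Blue.
v_1 [R]  L=[·]  R=[0]  → -1
v_2 [RR]  L=[·]  R=[-1, 0]  → -2
v_3 [RRR]  L=[·]  R=[-2, -1, 0]  → -3
v_4 [RRRR]  L=[·]  R=[-3, -2, -1, 0]  → -4
v_5 [RRRRR]  L=[·]  R=[-4, -3, -2, -1, 0]  → -5
v_6 [RRRRRR]  L=[·]  R=[-5, -4, -3, -2, -1, 0]  → -6
v_7 [RRRRRRR]  L=[·]  R=[-6, -5, -4, -3, -2, -1, 0]  → -7
v_8 [RRRRRRRB]  L=[-7]  R=[-6, -5, -4, -3, -2, -1, 0]  → -13/2
v_9 [RRRRRRRBB]  L=[-7, -13/2]  R=[-6, -5, -4, -3, -2, -1, 0]  → -25/4
v_10 [RRRRRRRBBR]  L=[-7, -13/2]  R=[-25/4, -6, -5, -4, -3, -2, -1, 0]  → -51/8
v_11 [RRRRRRRBBRR]  L=[-7, -13/2]  R=[-51/8, -25/4, -6, -5, -4, -3, -2, -1, 0]  → -103/16
v_12 [RRRRRRRBBRRB]  L=[-7, -13/2, -103/16]  R=[-51/8, -25/4, -6, -5, -4, -3, -2, -1, 0]  → -205/32
v_13 [RRRRRRRBBRRBR]  L=[-7, -13/2, -103/16]  R=[-205/32, -51/8, -25/4, -6, -5, -4, -3, -2, -1, 0]  → -411/64
v_14 [RRRRRRRBBRRBRR]  L=[-7, -13/2, -103/16]  R=[-411/64, -205/32, -51/8, -25/4, -6, -5, -4, -3, -2, -1, 0]  → -823/128
v_15 [RRRRRRRBBRRBRRB]  L=[-7, -13/2, -103/16, -823/128]  R=[-411/64, -205/32, -51/8, -25/4, -6, -5, -4, -3, -2, -1, 0]  → -1645/256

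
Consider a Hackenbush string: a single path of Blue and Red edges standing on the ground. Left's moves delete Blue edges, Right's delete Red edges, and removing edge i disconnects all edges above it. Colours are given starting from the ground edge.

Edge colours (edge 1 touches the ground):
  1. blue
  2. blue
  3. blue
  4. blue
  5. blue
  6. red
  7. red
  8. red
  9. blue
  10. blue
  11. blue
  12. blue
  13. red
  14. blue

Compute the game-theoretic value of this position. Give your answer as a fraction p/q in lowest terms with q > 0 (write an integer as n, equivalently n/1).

Build G(s[:k]) for k = 1..14, string s = blue blue blue blue blue red red red blue blue blue blue red blue.
b: Left { 0 }, Right { — } -> simplest 1
bb: Left { 0, 1 }, Right { — } -> simplest 2
bbb: Left { 0, 1, 2 }, Right { — } -> simplest 3
bbbb: Left { 0, 1, 2, 3 }, Right { — } -> simplest 4
bbbbb: Left { 0, 1, 2, 3, 4 }, Right { — } -> simplest 5
bbbbbr: Left { 0, 1, 2, 3, 4 }, Right { 5 } -> simplest 9/2
bbbbbrr: Left { 0, 1, 2, 3, 4 }, Right { 9/2, 5 } -> simplest 17/4
bbbbbrrr: Left { 0, 1, 2, 3, 4 }, Right { 17/4, 9/2, 5 } -> simplest 33/8
bbbbbrrrb: Left { 0, 1, 2, 3, 4, 33/8 }, Right { 17/4, 9/2, 5 } -> simplest 67/16
bbbbbrrrbb: Left { 0, 1, 2, 3, 4, 33/8, 67/16 }, Right { 17/4, 9/2, 5 } -> simplest 135/32
bbbbbrrrbbb: Left { 0, 1, 2, 3, 4, 33/8, 67/16, 135/32 }, Right { 17/4, 9/2, 5 } -> simplest 271/64
bbbbbrrrbbbb: Left { 0, 1, 2, 3, 4, 33/8, 67/16, 135/32, 271/64 }, Right { 17/4, 9/2, 5 } -> simplest 543/128
bbbbbrrrbbbbr: Left { 0, 1, 2, 3, 4, 33/8, 67/16, 135/32, 271/64 }, Right { 543/128, 17/4, 9/2, 5 } -> simplest 1085/256
bbbbbrrrbbbbrb: Left { 0, 1, 2, 3, 4, 33/8, 67/16, 135/32, 271/64, 1085/256 }, Right { 543/128, 17/4, 9/2, 5 } -> simplest 2171/512

2171/512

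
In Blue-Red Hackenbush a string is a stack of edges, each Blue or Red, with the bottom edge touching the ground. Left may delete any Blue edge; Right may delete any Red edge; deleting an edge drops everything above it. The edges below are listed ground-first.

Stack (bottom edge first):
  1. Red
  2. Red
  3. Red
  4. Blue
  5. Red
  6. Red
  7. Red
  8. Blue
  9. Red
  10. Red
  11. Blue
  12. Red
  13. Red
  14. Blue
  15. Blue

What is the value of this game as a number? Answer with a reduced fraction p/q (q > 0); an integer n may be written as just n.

-11993/4096

Build g(s[:k]) for k = 1..15, string s = Red Red Red Blue Red Red Red Blue Red Red Blue Red Red Blue Blue.
g_1 [R]  L=[∅]  R=[0]  = -1
g_2 [RR]  L=[∅]  R=[-1,0]  = -2
g_3 [RRR]  L=[∅]  R=[-2,-1,0]  = -3
g_4 [RRRB]  L=[-3]  R=[-2,-1,0]  = -5/2
g_5 [RRRBR]  L=[-3]  R=[-5/2,-2,-1,0]  = -11/4
g_6 [RRRBRR]  L=[-3]  R=[-11/4,-5/2,-2,-1,0]  = -23/8
g_7 [RRRBRRR]  L=[-3]  R=[-23/8,-11/4,-5/2,-2,-1,0]  = -47/16
g_8 [RRRBRRRB]  L=[-3,-47/16]  R=[-23/8,-11/4,-5/2,-2,-1,0]  = -93/32
g_9 [RRRBRRRBR]  L=[-3,-47/16]  R=[-93/32,-23/8,-11/4,-5/2,-2,-1,0]  = -187/64
g_10 [RRRBRRRBRR]  L=[-3,-47/16]  R=[-187/64,-93/32,-23/8,-11/4,-5/2,-2,-1,0]  = -375/128
g_11 [RRRBRRRBRRB]  L=[-3,-47/16,-375/128]  R=[-187/64,-93/32,-23/8,-11/4,-5/2,-2,-1,0]  = -749/256
g_12 [RRRBRRRBRRBR]  L=[-3,-47/16,-375/128]  R=[-749/256,-187/64,-93/32,-23/8,-11/4,-5/2,-2,-1,0]  = -1499/512
g_13 [RRRBRRRBRRBRR]  L=[-3,-47/16,-375/128]  R=[-1499/512,-749/256,-187/64,-93/32,-23/8,-11/4,-5/2,-2,-1,0]  = -2999/1024
g_14 [RRRBRRRBRRBRRB]  L=[-3,-47/16,-375/128,-2999/1024]  R=[-1499/512,-749/256,-187/64,-93/32,-23/8,-11/4,-5/2,-2,-1,0]  = -5997/2048
g_15 [RRRBRRRBRRBRRBB]  L=[-3,-47/16,-375/128,-2999/1024,-5997/2048]  R=[-1499/512,-749/256,-187/64,-93/32,-23/8,-11/4,-5/2,-2,-1,0]  = -11993/4096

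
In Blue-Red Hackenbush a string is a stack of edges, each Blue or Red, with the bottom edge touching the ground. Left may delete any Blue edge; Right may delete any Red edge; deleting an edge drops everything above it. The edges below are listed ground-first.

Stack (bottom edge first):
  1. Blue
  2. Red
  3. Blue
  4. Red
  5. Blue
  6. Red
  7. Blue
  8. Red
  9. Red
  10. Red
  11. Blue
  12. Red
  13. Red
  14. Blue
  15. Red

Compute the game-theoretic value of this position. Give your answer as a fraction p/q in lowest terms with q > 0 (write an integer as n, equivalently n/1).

Build val(s[:k]) for k = 1..15, string s = Blue Red Blue Red Blue Red Blue Red Red Red Blue Red Red Blue Red.
step 1: add Blue to get B; options L={ 0 } R={  } ⇒ 1
step 2: add Red to get BR; options L={ 0 } R={ 1 } ⇒ 1/2
step 3: add Blue to get BRB; options L={ 0, 1/2 } R={ 1 } ⇒ 3/4
step 4: add Red to get BRBR; options L={ 0, 1/2 } R={ 3/4, 1 } ⇒ 5/8
step 5: add Blue to get BRBRB; options L={ 0, 1/2, 5/8 } R={ 3/4, 1 } ⇒ 11/16
step 6: add Red to get BRBRBR; options L={ 0, 1/2, 5/8 } R={ 11/16, 3/4, 1 } ⇒ 21/32
step 7: add Blue to get BRBRBRB; options L={ 0, 1/2, 5/8, 21/32 } R={ 11/16, 3/4, 1 } ⇒ 43/64
step 8: add Red to get BRBRBRBR; options L={ 0, 1/2, 5/8, 21/32 } R={ 43/64, 11/16, 3/4, 1 } ⇒ 85/128
step 9: add Red to get BRBRBRBRR; options L={ 0, 1/2, 5/8, 21/32 } R={ 85/128, 43/64, 11/16, 3/4, 1 } ⇒ 169/256
step 10: add Red to get BRBRBRBRRR; options L={ 0, 1/2, 5/8, 21/32 } R={ 169/256, 85/128, 43/64, 11/16, 3/4, 1 } ⇒ 337/512
step 11: add Blue to get BRBRBRBRRRB; options L={ 0, 1/2, 5/8, 21/32, 337/512 } R={ 169/256, 85/128, 43/64, 11/16, 3/4, 1 } ⇒ 675/1024
step 12: add Red to get BRBRBRBRRRBR; options L={ 0, 1/2, 5/8, 21/32, 337/512 } R={ 675/1024, 169/256, 85/128, 43/64, 11/16, 3/4, 1 } ⇒ 1349/2048
step 13: add Red to get BRBRBRBRRRBRR; options L={ 0, 1/2, 5/8, 21/32, 337/512 } R={ 1349/2048, 675/1024, 169/256, 85/128, 43/64, 11/16, 3/4, 1 } ⇒ 2697/4096
step 14: add Blue to get BRBRBRBRRRBRRB; options L={ 0, 1/2, 5/8, 21/32, 337/512, 2697/4096 } R={ 1349/2048, 675/1024, 169/256, 85/128, 43/64, 11/16, 3/4, 1 } ⇒ 5395/8192
step 15: add Red to get BRBRBRBRRRBRRBR; options L={ 0, 1/2, 5/8, 21/32, 337/512, 2697/4096 } R={ 5395/8192, 1349/2048, 675/1024, 169/256, 85/128, 43/64, 11/16, 3/4, 1 } ⇒ 10789/16384

10789/16384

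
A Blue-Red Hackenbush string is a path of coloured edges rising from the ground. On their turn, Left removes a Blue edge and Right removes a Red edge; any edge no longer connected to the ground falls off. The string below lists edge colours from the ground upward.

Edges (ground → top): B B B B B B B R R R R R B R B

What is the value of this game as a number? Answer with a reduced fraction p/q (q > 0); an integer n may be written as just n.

step 1: add B to get B; options L={ 0 } R={ · } -> 1
step 2: add B to get BB; options L={ 0 1 } R={ · } -> 2
step 3: add B to get BBB; options L={ 0 1 2 } R={ · } -> 3
step 4: add B to get BBBB; options L={ 0 1 2 3 } R={ · } -> 4
step 5: add B to get BBBBB; options L={ 0 1 2 3 4 } R={ · } -> 5
step 6: add B to get BBBBBB; options L={ 0 1 2 3 4 5 } R={ · } -> 6
step 7: add B to get BBBBBBB; options L={ 0 1 2 3 4 5 6 } R={ · } -> 7
step 8: add R to get BBBBBBBR; options L={ 0 1 2 3 4 5 6 } R={ 7 } -> 13/2
step 9: add R to get BBBBBBBRR; options L={ 0 1 2 3 4 5 6 } R={ 13/2 7 } -> 25/4
step 10: add R to get BBBBBBBRRR; options L={ 0 1 2 3 4 5 6 } R={ 25/4 13/2 7 } -> 49/8
step 11: add R to get BBBBBBBRRRR; options L={ 0 1 2 3 4 5 6 } R={ 49/8 25/4 13/2 7 } -> 97/16
step 12: add R to get BBBBBBBRRRRR; options L={ 0 1 2 3 4 5 6 } R={ 97/16 49/8 25/4 13/2 7 } -> 193/32
step 13: add B to get BBBBBBBRRRRRB; options L={ 0 1 2 3 4 5 6 193/32 } R={ 97/16 49/8 25/4 13/2 7 } -> 387/64
step 14: add R to get BBBBBBBRRRRRBR; options L={ 0 1 2 3 4 5 6 193/32 } R={ 387/64 97/16 49/8 25/4 13/2 7 } -> 773/128
step 15: add B to get BBBBBBBRRRRRBRB; options L={ 0 1 2 3 4 5 6 193/32 773/128 } R={ 387/64 97/16 49/8 25/4 13/2 7 } -> 1547/256

1547/256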